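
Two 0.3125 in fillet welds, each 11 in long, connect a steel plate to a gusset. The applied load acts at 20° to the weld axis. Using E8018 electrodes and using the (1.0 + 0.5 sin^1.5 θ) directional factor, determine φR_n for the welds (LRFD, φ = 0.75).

E80XX → F_EXX = 80 ksi.
t_e = 0.707 × 0.3125 = 0.2209 in; A_we = 0.2209 × 22 = 4.861 in².
Directional factor: 1.0 + 0.5 sin^1.5(20°) = 1.1.
F_nw = 0.6 × 80 × 1.1 = 52.8 ksi.
φR_n = 0.75 × 52.8 × 4.861 = 192.5 kips.

φR_n ≈ 192 kips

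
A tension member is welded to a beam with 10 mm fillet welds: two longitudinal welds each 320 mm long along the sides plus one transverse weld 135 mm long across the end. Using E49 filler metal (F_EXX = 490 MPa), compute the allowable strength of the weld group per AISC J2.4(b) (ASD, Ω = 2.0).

t_e = 0.707 × 10 = 7.07 mm.
R_nwl = 0.6 × 490 × 7.07 × 640 × 10⁻³ = 1330 kN (longitudinal, 2 welds).
R_nwt = 0.6 × 490 × 7.07 × 135 × 10⁻³ = 280.6 kN (transverse, base value).
(i) R_nwl + R_nwt = 1611 kN; (ii) 0.85 R_nwl + 1.5 R_nwt = 1552 kN.
R_n = max = 1611 kN [governs: (i)]; R_n/Ω = 805.4 kN.

R_n/Ω ≈ 805 kN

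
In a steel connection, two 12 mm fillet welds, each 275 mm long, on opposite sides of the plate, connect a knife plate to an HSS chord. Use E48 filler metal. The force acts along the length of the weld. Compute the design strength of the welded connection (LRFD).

E48XX → F_EXX = 480 MPa.
Effective throat t_e = 0.707 × 12 = 8.484 mm.
Total length L = 550 mm; A_we = 8.484 × 550 = 4666 mm².
F_nw = 0.6 F_EXX = 0.6 × 480 = 288 MPa.
φR_n = 0.75 × 288 × 4666 × 10⁻³ = 1008 kN.

φR_n ≈ 1010 kN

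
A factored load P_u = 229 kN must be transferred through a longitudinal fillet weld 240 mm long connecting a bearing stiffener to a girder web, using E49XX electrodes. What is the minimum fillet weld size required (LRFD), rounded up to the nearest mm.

E49XX → F_EXX = 490 MPa.
Total weld length L = 240 mm.
Required throat t_e = P_u / (φ × 0.6 F_EXX × L) = 229 / (0.75 × 0.6 × 490 × 240 × 10⁻³) = 4.327 mm.
Required leg w = t_e / 0.707 = 6.121 mm → use 7 mm.

w = 7 mm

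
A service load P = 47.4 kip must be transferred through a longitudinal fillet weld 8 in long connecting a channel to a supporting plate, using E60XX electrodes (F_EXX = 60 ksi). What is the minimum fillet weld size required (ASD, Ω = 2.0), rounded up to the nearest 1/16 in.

Total weld length L = 8 in.
Required throat t_e = P × Ω / (0.6 F_EXX × L) = 47.4 × 2.0 / (0.6 × 60 × 8) = 0.3292 in.
Required leg w = t_e / 0.707 = 0.4656 in → use 1/2 in.

w = 1/2 in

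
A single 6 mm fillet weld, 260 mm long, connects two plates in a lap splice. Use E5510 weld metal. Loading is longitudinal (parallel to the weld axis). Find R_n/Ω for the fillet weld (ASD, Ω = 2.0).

E55XX → F_EXX = 550 MPa.
Effective throat t_e = 0.707 × 6 = 4.242 mm.
Total length L = 260 mm; A_we = 4.242 × 260 = 1103 mm².
F_nw = 0.6 F_EXX = 0.6 × 550 = 330 MPa.
R_n = 330 × 1103 × 10⁻³ = 364 kN; R_n/Ω = 364/2.0 = 182 kN.

R_n/Ω ≈ 182 kN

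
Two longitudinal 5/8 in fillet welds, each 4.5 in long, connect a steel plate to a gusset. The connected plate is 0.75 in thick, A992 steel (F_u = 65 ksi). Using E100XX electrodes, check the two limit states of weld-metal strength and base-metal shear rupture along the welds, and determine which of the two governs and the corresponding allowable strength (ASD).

R_n/Ω ≈ 119 kips (weld metal governs)

E100XX → F_EXX = 100 ksi.
t_e = 0.707 × 0.625 = 0.4419 in; L = 9 in.
Weld metal: R_n/Ω = (1/2.0) × 0.6 × 100 × 0.4419 × 9 = 119.3 kips.
Base metal (shear rupture): R_n/Ω = (1/2.0) × 0.6 × 65 × 0.75 × 9 = 131.6 kips.
Governing: weld metal.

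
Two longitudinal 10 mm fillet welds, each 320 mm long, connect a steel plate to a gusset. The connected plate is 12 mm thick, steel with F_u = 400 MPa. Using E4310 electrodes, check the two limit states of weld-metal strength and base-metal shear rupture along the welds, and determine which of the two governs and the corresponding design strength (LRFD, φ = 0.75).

E43XX → F_EXX = 430 MPa.
t_e = 0.707 × 10 = 7.07 mm; L = 640 mm.
Weld metal: φR_n = 0.75 × 0.6 × 430 × 7.07 × 640 × 10⁻³ = 875.5 kN.
Base metal (shear rupture): φR_n = 0.75 × 0.6 × 400 × 12 × 640 × 10⁻³ = 1382 kN.
Governing: weld metal.

φR_n ≈ 876 kN (weld metal governs)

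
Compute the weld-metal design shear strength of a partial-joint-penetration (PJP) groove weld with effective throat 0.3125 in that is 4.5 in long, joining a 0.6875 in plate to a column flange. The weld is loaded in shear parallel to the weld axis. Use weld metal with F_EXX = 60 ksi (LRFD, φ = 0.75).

Effective throat (given) t_e = 0.3125 in.
A_we = 0.3125 × 4.5 = 1.406 in².
F_nw = 0.6 F_EXX = 36 ksi.
φR_n = 0.75 × 36 × 1.406 = 37.97 kips.

φR_n ≈ 38 kips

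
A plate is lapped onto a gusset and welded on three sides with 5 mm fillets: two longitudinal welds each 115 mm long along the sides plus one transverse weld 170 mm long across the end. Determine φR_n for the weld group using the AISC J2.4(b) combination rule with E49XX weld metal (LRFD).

E49XX → F_EXX = 490 MPa.
t_e = 0.707 × 5 = 3.535 mm.
R_nwl = 0.6 × 490 × 3.535 × 230 × 10⁻³ = 239 kN (longitudinal, 2 welds).
R_nwt = 0.6 × 490 × 3.535 × 170 × 10⁻³ = 176.7 kN (transverse, base value).
(i) R_nwl + R_nwt = 415.7 kN; (ii) 0.85 R_nwl + 1.5 R_nwt = 468.2 kN.
R_n = max = 468.2 kN [governs: (ii)]; φR_n = 351.2 kN.

φR_n ≈ 351 kN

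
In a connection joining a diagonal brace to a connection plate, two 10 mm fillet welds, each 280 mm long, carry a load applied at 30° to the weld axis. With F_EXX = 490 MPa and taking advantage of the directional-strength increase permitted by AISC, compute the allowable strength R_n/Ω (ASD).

t_e = 0.707 × 10 = 7.07 mm; A_we = 7.07 × 560 = 3959 mm².
Directional factor: 1.0 + 0.5 sin^1.5(30°) = 1.177.
F_nw = 0.6 × 490 × 1.177 = 346 MPa.
R_n/Ω = (346 × 3959) / 2.0 × 10⁻³ = 684.9 kN.

R_n/Ω ≈ 685 kN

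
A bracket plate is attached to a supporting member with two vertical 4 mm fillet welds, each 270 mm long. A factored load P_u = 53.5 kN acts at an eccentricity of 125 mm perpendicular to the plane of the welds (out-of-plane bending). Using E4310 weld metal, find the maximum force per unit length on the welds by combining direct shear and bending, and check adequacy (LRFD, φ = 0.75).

E43XX → F_EXX = 430 MPa.
L_w = 2 × 270 = 540 mm; section modulus (unit throat) S = 2 × L²/6 = 24300 mm².
Direct shear f_v = P/L_w = 53.5×10³/540 = 99.07 N/mm.
Moment M = P × e = 53.5×10³ × 125 = 6687500 N·mm; bending f_b = M/S = 275.2 N/mm.
f_max = √(f_v² + f_b²) = √(99.07² + 275.2²) = 292.5 N/mm.
φr_n = 0.75 × 0.6 × 430 × (0.707 × 4) = 547.2 N/mm → adequate.

f_max ≈ 292 N/mm; adequate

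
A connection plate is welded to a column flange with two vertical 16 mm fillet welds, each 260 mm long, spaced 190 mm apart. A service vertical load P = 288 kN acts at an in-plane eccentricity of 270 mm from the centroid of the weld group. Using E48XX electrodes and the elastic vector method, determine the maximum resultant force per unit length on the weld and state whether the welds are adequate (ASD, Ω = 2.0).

f_max ≈ 2020 N/mm; NOT adequate

E48XX → F_EXX = 480 MPa.
Total weld length L_w = 520 mm. Treat welds as unit-width lines.
Polar moment about centroid: J = 2[d³/12 + d(b/2)²] = 2[260³/12 + 260×95²] = 7622000 mm³.
Direct shear f_v = P/L_w = 288×10³ / 520 = 553.8 N/mm (vertical).
Torsion M = P·e = 288×10³ × 270 = 77760000 N·mm.
Critical point at (x, y) = (95, 130) from centroid. f_tx = M·y/J = 1326 N/mm; f_ty = M·x/J = 969.2 N/mm.
Resultant f_max = √[f_tx² + (f_v + f_ty)²] = √[1326² + (553.8 + 969.2)²] = 2019 N/mm.
Capacity per unit length: r_n/Ω = (1/2.0) × 0.6 × 480 × (0.707 × 16) = 1629 N/mm.
2019 > 1629 → NOT adequate.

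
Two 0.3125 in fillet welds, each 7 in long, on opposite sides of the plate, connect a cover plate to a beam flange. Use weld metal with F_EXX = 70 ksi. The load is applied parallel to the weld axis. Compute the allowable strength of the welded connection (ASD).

R_n/Ω ≈ 65 kip

Effective throat t_e = 0.707 × 0.3125 = 0.2209 in.
Total length L = 14 in; A_we = 0.2209 × 14 = 3.093 in².
F_nw = 0.6 F_EXX = 0.6 × 70 = 42 ksi.
R_n = 42 × 3.093 = 129.9 kip; R_n/Ω = 129.9/2.0 = 64.96 kip.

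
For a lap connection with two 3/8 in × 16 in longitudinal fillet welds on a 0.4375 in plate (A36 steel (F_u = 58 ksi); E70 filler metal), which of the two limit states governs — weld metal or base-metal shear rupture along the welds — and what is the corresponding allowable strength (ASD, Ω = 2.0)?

R_n/Ω ≈ 178 kip (weld metal governs)

E70XX → F_EXX = 70 ksi.
t_e = 0.707 × 0.375 = 0.2651 in; L = 32 in.
Weld metal: R_n/Ω = (1/2.0) × 0.6 × 70 × 0.2651 × 32 = 178.2 kip.
Base metal (shear rupture): R_n/Ω = (1/2.0) × 0.6 × 58 × 0.4375 × 32 = 243.6 kip.
Governing: weld metal.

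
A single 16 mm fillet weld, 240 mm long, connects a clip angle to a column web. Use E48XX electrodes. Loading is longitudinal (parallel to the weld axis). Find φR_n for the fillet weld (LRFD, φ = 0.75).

φR_n ≈ 586 kN

E48XX → F_EXX = 480 MPa.
Effective throat t_e = 0.707 × 16 = 11.31 mm.
Total length L = 240 mm; A_we = 11.31 × 240 = 2715 mm².
F_nw = 0.6 F_EXX = 0.6 × 480 = 288 MPa.
φR_n = 0.75 × 288 × 2715 × 10⁻³ = 586.4 kN.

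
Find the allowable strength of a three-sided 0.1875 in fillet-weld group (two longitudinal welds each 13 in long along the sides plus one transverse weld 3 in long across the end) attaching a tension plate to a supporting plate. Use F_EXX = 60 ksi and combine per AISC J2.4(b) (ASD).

R_n/Ω ≈ 69.2 kips

t_e = 0.707 × 0.1875 = 0.1326 in.
R_nwl = 0.6 × 60 × 0.1326 × 26 = 124.1 kips (longitudinal, 2 welds).
R_nwt = 0.6 × 60 × 0.1326 × 3 = 14.32 kips (transverse, base value).
(i) R_nwl + R_nwt = 138.4 kips; (ii) 0.85 R_nwl + 1.5 R_nwt = 126.9 kips.
R_n = max = 138.4 kips [governs: (i)]; R_n/Ω = 69.2 kips.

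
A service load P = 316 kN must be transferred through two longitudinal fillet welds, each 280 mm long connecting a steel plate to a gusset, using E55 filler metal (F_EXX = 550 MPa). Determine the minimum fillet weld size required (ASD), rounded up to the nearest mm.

Total weld length L = 560 mm.
Required throat t_e = P × Ω / (0.6 F_EXX × L) = 316 × 2.0 / (0.6 × 550 × 560 × 10⁻³) = 3.42 mm.
Required leg w = t_e / 0.707 = 4.837 mm → use 5 mm.

w = 5 mm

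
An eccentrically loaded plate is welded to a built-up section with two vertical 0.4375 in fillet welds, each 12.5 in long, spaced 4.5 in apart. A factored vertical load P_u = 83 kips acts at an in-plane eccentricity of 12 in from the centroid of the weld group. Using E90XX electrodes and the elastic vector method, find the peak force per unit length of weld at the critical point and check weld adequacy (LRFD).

f_max ≈ 16.1 kip/in; NOT adequate

E90XX → F_EXX = 90 ksi.
Total weld length L_w = 25 in. Treat welds as unit-width lines.
Polar moment about centroid: J = 2[d³/12 + d(b/2)²] = 2[12.5³/12 + 12.5×2.25²] = 452.1 in³.
Direct shear f_v = P/L_w = 83 / 25 = 3.32 kip/in (vertical).
Torsion M = P·e = 83 × 12 = 996 kip·in.
Critical point at (x, y) = (2.25, 6.25) from centroid. f_tx = M·y/J = 13.77 kip/in; f_ty = M·x/J = 4.957 kip/in.
Resultant f_max = √[f_tx² + (f_v + f_ty)²] = √[13.77² + (3.32 + 4.957)²] = 16.07 kip/in.
Capacity per unit length: φr_n = 0.75 × 0.6 × 90 × (0.707 × 0.4375) = 12.53 kip/in.
16.07 > 12.53 → NOT adequate.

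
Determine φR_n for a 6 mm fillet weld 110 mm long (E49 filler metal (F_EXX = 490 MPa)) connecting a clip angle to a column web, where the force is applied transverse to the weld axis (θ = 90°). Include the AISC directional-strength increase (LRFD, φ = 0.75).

t_e = 0.707 × 6 = 4.242 mm; A_we = 4.242 × 110 = 466.6 mm².
Directional factor: 1.0 + 0.5 sin^1.5(90°) = 1.5.
F_nw = 0.6 × 490 × 1.5 = 441 MPa.
φR_n = 0.75 × 441 × 466.6 × 10⁻³ = 154.3 kN.

φR_n ≈ 154 kN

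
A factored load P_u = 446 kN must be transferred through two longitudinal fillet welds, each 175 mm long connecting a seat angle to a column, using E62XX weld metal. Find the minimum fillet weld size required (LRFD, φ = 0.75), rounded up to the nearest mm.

w = 7 mm

E62XX → F_EXX = 620 MPa.
Total weld length L = 350 mm.
Required throat t_e = P_u / (φ × 0.6 F_EXX × L) = 446 / (0.75 × 0.6 × 620 × 350 × 10⁻³) = 4.567 mm.
Required leg w = t_e / 0.707 = 6.46 mm → use 7 mm.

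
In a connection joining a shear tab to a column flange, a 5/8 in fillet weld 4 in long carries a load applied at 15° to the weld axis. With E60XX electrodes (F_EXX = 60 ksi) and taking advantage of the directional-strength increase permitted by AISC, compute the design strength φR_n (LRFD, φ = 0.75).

φR_n ≈ 50.9 kip

t_e = 0.707 × 0.625 = 0.4419 in; A_we = 0.4419 × 4 = 1.767 in².
Directional factor: 1.0 + 0.5 sin^1.5(15°) = 1.066.
F_nw = 0.6 × 60 × 1.066 = 38.37 ksi.
φR_n = 0.75 × 38.37 × 1.767 = 50.86 kip.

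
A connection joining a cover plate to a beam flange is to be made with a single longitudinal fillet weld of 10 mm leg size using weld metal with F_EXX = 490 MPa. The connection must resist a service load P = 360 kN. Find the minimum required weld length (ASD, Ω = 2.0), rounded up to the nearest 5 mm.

L = 350 mm

Throat t_e = 0.707 × 10 = 7.07 mm.
r_n/Ω = (0.6 × 490 × 7.07) / 2.0 = 1039 N/mm = 1.039 kN/mm.
L_req = P / (r_n/Ω) = 360 / 1.039 = 346.4 mm total.
Round up → use L = 350 mm.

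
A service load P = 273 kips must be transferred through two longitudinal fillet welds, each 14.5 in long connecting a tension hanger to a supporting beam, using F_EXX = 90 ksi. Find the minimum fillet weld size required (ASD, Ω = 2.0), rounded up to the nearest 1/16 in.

Total weld length L = 29 in.
Required throat t_e = P × Ω / (0.6 F_EXX × L) = 273 × 2.0 / (0.6 × 90 × 29) = 0.3487 in.
Required leg w = t_e / 0.707 = 0.4932 in → use 1/2 in.

w = 1/2 in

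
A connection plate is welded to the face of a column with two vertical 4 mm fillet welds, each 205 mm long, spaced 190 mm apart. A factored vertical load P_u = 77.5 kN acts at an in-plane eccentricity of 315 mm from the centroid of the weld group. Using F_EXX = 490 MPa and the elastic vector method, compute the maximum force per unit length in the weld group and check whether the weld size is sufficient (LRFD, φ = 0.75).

f_max ≈ 805 N/mm; NOT adequate

Total weld length L_w = 410 mm. Treat welds as unit-width lines.
Polar moment about centroid: J = 2[d³/12 + d(b/2)²] = 2[205³/12 + 205×95²] = 5136000 mm³.
Direct shear f_v = P/L_w = 77.5×10³ / 410 = 189 N/mm (vertical).
Torsion M = P·e = 77.5×10³ × 315 = 24412000 N·mm.
Critical point at (x, y) = (95, 102.5) from centroid. f_tx = M·y/J = 487.2 N/mm; f_ty = M·x/J = 451.5 N/mm.
Resultant f_max = √[f_tx² + (f_v + f_ty)²] = √[487.2² + (189 + 451.5)²] = 804.8 N/mm.
Capacity per unit length: φr_n = 0.75 × 0.6 × 490 × (0.707 × 4) = 623.6 N/mm.
804.8 > 623.6 → NOT adequate.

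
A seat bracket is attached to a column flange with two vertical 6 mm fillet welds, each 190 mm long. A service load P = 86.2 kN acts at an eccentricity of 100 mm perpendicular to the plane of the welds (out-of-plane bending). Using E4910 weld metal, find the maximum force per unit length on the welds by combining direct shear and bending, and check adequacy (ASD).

E49XX → F_EXX = 490 MPa.
L_w = 2 × 190 = 380 mm; section modulus (unit throat) S = 2 × L²/6 = 12030 mm².
Direct shear f_v = P/L_w = 86.2×10³/380 = 226.8 N/mm.
Moment M = P × e = 86.2×10³ × 100 = 8620000 N·mm; bending f_b = M/S = 716.3 N/mm.
f_max = √(f_v² + f_b²) = √(226.8² + 716.3²) = 751.4 N/mm.
r_n/Ω = (1/2.0) × 0.6 × 490 × (0.707 × 6) = 623.6 N/mm → NOT adequate.

f_max ≈ 751 N/mm; NOT adequate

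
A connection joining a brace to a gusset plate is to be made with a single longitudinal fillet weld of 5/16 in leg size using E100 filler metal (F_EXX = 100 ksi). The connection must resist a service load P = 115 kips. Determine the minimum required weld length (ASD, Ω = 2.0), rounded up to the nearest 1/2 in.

L = 17.5 in

Throat t_e = 0.707 × 0.3125 = 0.2209 in.
r_n/Ω = (0.6 × 100 × 0.2209) / 2.0 = 6.628 kip/in.
L_req = P / (r_n/Ω) = 115 / 6.628 = 17.35 in total.
Round up → use L = 17.5 in.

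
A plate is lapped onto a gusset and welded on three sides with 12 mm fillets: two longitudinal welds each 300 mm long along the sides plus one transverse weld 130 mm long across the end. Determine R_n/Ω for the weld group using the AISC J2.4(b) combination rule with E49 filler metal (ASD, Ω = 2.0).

R_n/Ω ≈ 910 kN

E49XX → F_EXX = 490 MPa.
t_e = 0.707 × 12 = 8.484 mm.
R_nwl = 0.6 × 490 × 8.484 × 600 × 10⁻³ = 1497 kN (longitudinal, 2 welds).
R_nwt = 0.6 × 490 × 8.484 × 130 × 10⁻³ = 324.3 kN (transverse, base value).
(i) R_nwl + R_nwt = 1821 kN; (ii) 0.85 R_nwl + 1.5 R_nwt = 1758 kN.
R_n = max = 1821 kN [governs: (i)]; R_n/Ω = 910.4 kN.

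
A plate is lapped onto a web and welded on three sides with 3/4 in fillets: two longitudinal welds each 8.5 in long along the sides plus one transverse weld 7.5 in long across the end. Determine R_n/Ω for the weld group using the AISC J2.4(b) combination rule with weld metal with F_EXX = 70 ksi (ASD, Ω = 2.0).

R_n/Ω ≈ 286 kips

t_e = 0.707 × 0.75 = 0.5302 in.
R_nwl = 0.6 × 70 × 0.5302 × 17 = 378.6 kips (longitudinal, 2 welds).
R_nwt = 0.6 × 70 × 0.5302 × 7.5 = 167 kips (transverse, base value).
(i) R_nwl + R_nwt = 545.6 kips; (ii) 0.85 R_nwl + 1.5 R_nwt = 572.4 kips.
R_n = max = 572.4 kips [governs: (ii)]; R_n/Ω = 286.2 kips.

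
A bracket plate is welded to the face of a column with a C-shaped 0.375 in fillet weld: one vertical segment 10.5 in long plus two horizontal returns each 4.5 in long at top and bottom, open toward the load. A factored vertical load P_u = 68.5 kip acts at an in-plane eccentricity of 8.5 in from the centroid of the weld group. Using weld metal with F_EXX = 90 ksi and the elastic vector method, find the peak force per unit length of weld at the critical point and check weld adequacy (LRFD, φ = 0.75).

f_max ≈ 11.8 kip/in; NOT adequate

Total weld length L_w = 19.5 in. Treat welds as unit-width lines.
Centroid: x̄ = 2×4.5×2.25 / 19.5 = 1.038 in from the vertical weld.
Polar moment about centroid: J = I_x + I_y = [10.5³/12 + 2×4.5×5.25²] + [10.5×1.038² + 2(4.5³/12 + 4.5×1.212²)] = 384.3 in³.
Direct shear f_v = P/L_w = 68.5 / 19.5 = 3.513 kip/in (vertical).
Torsion M = P·e = 68.5 × 8.5 = 582.25 kip·in.
Critical point at (x, y) = (3.462, 5.25) from centroid. f_tx = M·y/J = 7.955 kip/in; f_ty = M·x/J = 5.245 kip/in.
Resultant f_max = √[f_tx² + (f_v + f_ty)²] = √[7.955² + (3.513 + 5.245)²] = 11.83 kip/in.
Capacity per unit length: φr_n = 0.75 × 0.6 × 90 × (0.707 × 0.375) = 10.74 kip/in.
11.83 > 10.74 → NOT adequate.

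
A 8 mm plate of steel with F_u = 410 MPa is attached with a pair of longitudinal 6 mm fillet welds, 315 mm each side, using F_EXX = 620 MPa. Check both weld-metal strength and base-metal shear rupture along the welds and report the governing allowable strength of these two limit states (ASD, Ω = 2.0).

R_n/Ω ≈ 497 kN (weld metal governs)

t_e = 0.707 × 6 = 4.242 mm; L = 630 mm.
Weld metal: R_n/Ω = (1/2.0) × 0.6 × 620 × 4.242 × 630 × 10⁻³ = 497.1 kN.
Base metal (shear rupture): R_n/Ω = (1/2.0) × 0.6 × 410 × 8 × 630 × 10⁻³ = 619.9 kN.
Governing: weld metal.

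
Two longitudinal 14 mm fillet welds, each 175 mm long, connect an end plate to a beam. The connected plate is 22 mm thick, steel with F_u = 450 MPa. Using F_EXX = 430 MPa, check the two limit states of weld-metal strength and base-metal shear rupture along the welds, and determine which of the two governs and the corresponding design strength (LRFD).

t_e = 0.707 × 14 = 9.898 mm; L = 350 mm.
Weld metal: φR_n = 0.75 × 0.6 × 430 × 9.898 × 350 × 10⁻³ = 670.3 kN.
Base metal (shear rupture): φR_n = 0.75 × 0.6 × 450 × 22 × 350 × 10⁻³ = 1559 kN.
Governing: weld metal.

φR_n ≈ 670 kN (weld metal governs)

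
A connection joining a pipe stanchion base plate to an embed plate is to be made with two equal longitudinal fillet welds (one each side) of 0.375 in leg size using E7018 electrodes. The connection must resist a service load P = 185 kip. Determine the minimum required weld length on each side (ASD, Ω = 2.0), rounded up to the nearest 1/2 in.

E70XX → F_EXX = 70 ksi.
Throat t_e = 0.707 × 0.375 = 0.2651 in.
r_n/Ω = (0.6 × 70 × 0.2651) / 2.0 = 5.568 kip/in.
L_req = P / (r_n/Ω) = 185 / 5.568 = 33.23 in total.
Per side: 33.23 / 2 = 16.61 in.
Round up → use L = 17 in on each side.

L = 17 in on each side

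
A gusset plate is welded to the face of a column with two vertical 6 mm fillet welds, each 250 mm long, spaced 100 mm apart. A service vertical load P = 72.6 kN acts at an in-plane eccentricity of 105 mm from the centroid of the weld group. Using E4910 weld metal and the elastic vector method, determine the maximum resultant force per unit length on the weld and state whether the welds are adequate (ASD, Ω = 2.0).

E49XX → F_EXX = 490 MPa.
Total weld length L_w = 500 mm. Treat welds as unit-width lines.
Polar moment about centroid: J = 2[d³/12 + d(b/2)²] = 2[250³/12 + 250×50²] = 3854000 mm³.
Direct shear f_v = P/L_w = 72.6×10³ / 500 = 145.2 N/mm (vertical).
Torsion M = P·e = 72.6×10³ × 105 = 7623000 N·mm.
Critical point at (x, y) = (50, 125) from centroid. f_tx = M·y/J = 247.2 N/mm; f_ty = M·x/J = 98.89 N/mm.
Resultant f_max = √[f_tx² + (f_v + f_ty)²] = √[247.2² + (145.2 + 98.89)²] = 347.4 N/mm.
Capacity per unit length: r_n/Ω = (1/2.0) × 0.6 × 490 × (0.707 × 6) = 623.6 N/mm.
347.4 ≤ 623.6 → adequate.

f_max ≈ 347 N/mm; adequate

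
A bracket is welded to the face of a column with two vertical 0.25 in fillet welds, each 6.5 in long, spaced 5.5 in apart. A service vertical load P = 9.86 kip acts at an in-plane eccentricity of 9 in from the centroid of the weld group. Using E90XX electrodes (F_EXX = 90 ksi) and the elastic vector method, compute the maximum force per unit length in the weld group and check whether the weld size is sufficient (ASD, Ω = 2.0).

f_max ≈ 3.17 kip/in; adequate

Total weld length L_w = 13 in. Treat welds as unit-width lines.
Polar moment about centroid: J = 2[d³/12 + d(b/2)²] = 2[6.5³/12 + 6.5×2.75²] = 144.1 in³.
Direct shear f_v = P/L_w = 9.86 / 13 = 0.7585 kip/in (vertical).
Torsion M = P·e = 9.86 × 9 = 88.74 kip·in.
Critical point at (x, y) = (2.75, 3.25) from centroid. f_tx = M·y/J = 2.002 kip/in; f_ty = M·x/J = 1.694 kip/in.
Resultant f_max = √[f_tx² + (f_v + f_ty)²] = √[2.002² + (0.7585 + 1.694)²] = 3.165 kip/in.
Capacity per unit length: r_n/Ω = (1/2.0) × 0.6 × 90 × (0.707 × 0.25) = 4.772 kip/in.
3.165 ≤ 4.772 → adequate.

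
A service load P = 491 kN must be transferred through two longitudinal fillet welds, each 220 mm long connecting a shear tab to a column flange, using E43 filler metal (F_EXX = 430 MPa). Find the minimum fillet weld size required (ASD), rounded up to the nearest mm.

w = 13 mm

Total weld length L = 440 mm.
Required throat t_e = P × Ω / (0.6 F_EXX × L) = 491 × 2.0 / (0.6 × 430 × 440 × 10⁻³) = 8.65 mm.
Required leg w = t_e / 0.707 = 12.24 mm → use 13 mm.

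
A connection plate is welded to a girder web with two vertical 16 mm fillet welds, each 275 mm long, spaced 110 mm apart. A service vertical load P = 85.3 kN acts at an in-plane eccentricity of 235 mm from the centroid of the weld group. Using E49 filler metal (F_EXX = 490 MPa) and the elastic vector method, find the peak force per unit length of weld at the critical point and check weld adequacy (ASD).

Total weld length L_w = 550 mm. Treat welds as unit-width lines.
Polar moment about centroid: J = 2[d³/12 + d(b/2)²] = 2[275³/12 + 275×55²] = 5130000 mm³.
Direct shear f_v = P/L_w = 85.3×10³ / 550 = 155.1 N/mm (vertical).
Torsion M = P·e = 85.3×10³ × 235 = 20046000 N·mm.
Critical point at (x, y) = (55, 137.5) from centroid. f_tx = M·y/J = 537.3 N/mm; f_ty = M·x/J = 214.9 N/mm.
Resultant f_max = √[f_tx² + (f_v + f_ty)²] = √[537.3² + (155.1 + 214.9)²] = 652.4 N/mm.
Capacity per unit length: r_n/Ω = (1/2.0) × 0.6 × 490 × (0.707 × 16) = 1663 N/mm.
652.4 ≤ 1663 → adequate.

f_max ≈ 652 N/mm; adequate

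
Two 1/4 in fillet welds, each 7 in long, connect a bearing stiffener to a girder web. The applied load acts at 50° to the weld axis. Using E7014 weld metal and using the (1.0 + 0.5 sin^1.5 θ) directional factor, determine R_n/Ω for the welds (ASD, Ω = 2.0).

E70XX → F_EXX = 70 ksi.
t_e = 0.707 × 0.25 = 0.1767 in; A_we = 0.1767 × 14 = 2.474 in².
Directional factor: 1.0 + 0.5 sin^1.5(50°) = 1.335.
F_nw = 0.6 × 70 × 1.335 = 56.08 ksi.
R_n/Ω = (56.08 × 2.474) / 2.0 = 69.38 kip.

R_n/Ω ≈ 69.4 kip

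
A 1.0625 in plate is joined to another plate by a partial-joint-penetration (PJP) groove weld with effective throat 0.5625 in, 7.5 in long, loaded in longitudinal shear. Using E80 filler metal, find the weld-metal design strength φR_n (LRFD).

φR_n ≈ 152 kip

E80XX → F_EXX = 80 ksi.
Effective throat (given) t_e = 0.5625 in.
A_we = 0.5625 × 7.5 = 4.219 in².
F_nw = 0.6 F_EXX = 48 ksi.
φR_n = 0.75 × 48 × 4.219 = 151.9 kip.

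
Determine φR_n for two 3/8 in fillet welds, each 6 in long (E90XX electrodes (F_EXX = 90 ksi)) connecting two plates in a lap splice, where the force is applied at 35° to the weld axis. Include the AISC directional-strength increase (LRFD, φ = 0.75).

φR_n ≈ 157 kips

t_e = 0.707 × 0.375 = 0.2651 in; A_we = 0.2651 × 12 = 3.181 in².
Directional factor: 1.0 + 0.5 sin^1.5(35°) = 1.217.
F_nw = 0.6 × 90 × 1.217 = 65.73 ksi.
φR_n = 0.75 × 65.73 × 3.181 = 156.8 kips.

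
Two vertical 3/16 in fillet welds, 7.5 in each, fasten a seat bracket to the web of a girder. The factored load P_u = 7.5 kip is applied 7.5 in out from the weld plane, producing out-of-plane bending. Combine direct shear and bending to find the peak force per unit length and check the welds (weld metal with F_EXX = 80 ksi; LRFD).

f_max ≈ 3.04 kip/in; adequate

L_w = 2 × 7.5 = 15 in; section modulus (unit throat) S = 2 × L²/6 = 18.75 in².
Direct shear f_v = P/L_w = 7.5/15 = 0.5 kip/in.
Moment M = P × e = 7.5 × 7.5 = 56.25 kip·in; bending f_b = M/S = 3 kip/in.
f_max = √(f_v² + f_b²) = √(0.5² + 3²) = 3.041 kip/in.
φr_n = 0.75 × 0.6 × 80 × (0.707 × 0.1875) = 4.772 kip/in → adequate.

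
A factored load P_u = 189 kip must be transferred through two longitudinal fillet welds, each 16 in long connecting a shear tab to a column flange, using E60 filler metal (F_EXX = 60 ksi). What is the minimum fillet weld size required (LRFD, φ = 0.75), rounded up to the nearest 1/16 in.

Total weld length L = 32 in.
Required throat t_e = P_u / (φ × 0.6 F_EXX × L) = 189 / (0.75 × 0.6 × 60 × 32) = 0.2188 in.
Required leg w = t_e / 0.707 = 0.3094 in → use 5/16 in.

w = 5/16 in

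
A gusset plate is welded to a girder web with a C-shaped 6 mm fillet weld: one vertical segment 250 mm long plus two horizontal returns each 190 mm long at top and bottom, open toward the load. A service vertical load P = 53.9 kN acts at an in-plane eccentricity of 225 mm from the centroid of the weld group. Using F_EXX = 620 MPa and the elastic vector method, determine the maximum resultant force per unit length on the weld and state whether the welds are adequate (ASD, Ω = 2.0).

f_max ≈ 295 N/mm; adequate

Total weld length L_w = 630 mm. Treat welds as unit-width lines.
Centroid: x̄ = 2×190×95 / 630 = 57.3 mm from the vertical weld.
Polar moment about centroid: J = I_x + I_y = [250³/12 + 2×190×125²] + [250×57.3² + 2(190³/12 + 190×37.7²)] = 9744000 mm³.
Direct shear f_v = P/L_w = 53.9×10³ / 630 = 85.56 N/mm (vertical).
Torsion M = P·e = 53.9×10³ × 225 = 12128000 N·mm.
Critical point at (x, y) = (132.7, 125) from centroid. f_tx = M·y/J = 155.6 N/mm; f_ty = M·x/J = 165.2 N/mm.
Resultant f_max = √[f_tx² + (f_v + f_ty)²] = √[155.6² + (85.56 + 165.2)²] = 295.1 N/mm.
Capacity per unit length: r_n/Ω = (1/2.0) × 0.6 × 620 × (0.707 × 6) = 789 N/mm.
295.1 ≤ 789 → adequate.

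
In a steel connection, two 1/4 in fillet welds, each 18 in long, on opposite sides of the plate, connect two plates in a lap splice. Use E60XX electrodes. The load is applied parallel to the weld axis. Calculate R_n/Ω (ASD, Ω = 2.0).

E60XX → F_EXX = 60 ksi.
Effective throat t_e = 0.707 × 0.25 = 0.1767 in.
Total length L = 36 in; A_we = 0.1767 × 36 = 6.363 in².
F_nw = 0.6 F_EXX = 0.6 × 60 = 36 ksi.
R_n = 36 × 6.363 = 229.1 kips; R_n/Ω = 229.1/2.0 = 114.5 kips.

R_n/Ω ≈ 115 kips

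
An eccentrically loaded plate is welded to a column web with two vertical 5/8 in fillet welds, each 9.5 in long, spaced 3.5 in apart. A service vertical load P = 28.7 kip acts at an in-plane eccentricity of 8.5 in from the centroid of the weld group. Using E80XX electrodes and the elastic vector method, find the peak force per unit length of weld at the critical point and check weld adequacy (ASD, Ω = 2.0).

f_max ≈ 6.81 kip/in; adequate

E80XX → F_EXX = 80 ksi.
Total weld length L_w = 19 in. Treat welds as unit-width lines.
Polar moment about centroid: J = 2[d³/12 + d(b/2)²] = 2[9.5³/12 + 9.5×1.75²] = 201.1 in³.
Direct shear f_v = P/L_w = 28.7 / 19 = 1.511 kip/in (vertical).
Torsion M = P·e = 28.7 × 8.5 = 243.95 kip·in.
Critical point at (x, y) = (1.75, 4.75) from centroid. f_tx = M·y/J = 5.763 kip/in; f_ty = M·x/J = 2.123 kip/in.
Resultant f_max = √[f_tx² + (f_v + f_ty)²] = √[5.763² + (1.511 + 2.123)²] = 6.813 kip/in.
Capacity per unit length: r_n/Ω = (1/2.0) × 0.6 × 80 × (0.707 × 0.625) = 10.6 kip/in.
6.813 ≤ 10.6 → adequate.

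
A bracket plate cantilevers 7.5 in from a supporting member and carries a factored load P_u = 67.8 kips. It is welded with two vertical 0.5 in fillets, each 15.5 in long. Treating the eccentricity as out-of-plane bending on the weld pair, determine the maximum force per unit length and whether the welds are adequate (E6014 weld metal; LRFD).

f_max ≈ 6.72 kip/in; adequate

E60XX → F_EXX = 60 ksi.
L_w = 2 × 15.5 = 31 in; section modulus (unit throat) S = 2 × L²/6 = 80.08 in².
Direct shear f_v = P/L_w = 67.8/31 = 2.187 kip/in.
Moment M = P × e = 67.8 × 7.5 = 508.5 kip·in; bending f_b = M/S = 6.35 kip/in.
f_max = √(f_v² + f_b²) = √(2.187² + 6.35²) = 6.716 kip/in.
φr_n = 0.75 × 0.6 × 60 × (0.707 × 0.5) = 9.544 kip/in → adequate.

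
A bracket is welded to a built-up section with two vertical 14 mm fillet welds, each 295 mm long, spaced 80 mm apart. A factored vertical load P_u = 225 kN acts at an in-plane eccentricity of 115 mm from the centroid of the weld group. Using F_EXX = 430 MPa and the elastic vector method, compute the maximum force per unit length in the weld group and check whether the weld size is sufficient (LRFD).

f_max ≈ 933 N/mm; adequate

Total weld length L_w = 590 mm. Treat welds as unit-width lines.
Polar moment about centroid: J = 2[d³/12 + d(b/2)²] = 2[295³/12 + 295×40²] = 5223000 mm³.
Direct shear f_v = P/L_w = 225×10³ / 590 = 381.4 N/mm (vertical).
Torsion M = P·e = 225×10³ × 115 = 25875000 N·mm.
Critical point at (x, y) = (40, 147.5) from centroid. f_tx = M·y/J = 730.8 N/mm; f_ty = M·x/J = 198.2 N/mm.
Resultant f_max = √[f_tx² + (f_v + f_ty)²] = √[730.8² + (381.4 + 198.2)²] = 932.7 N/mm.
Capacity per unit length: φr_n = 0.75 × 0.6 × 430 × (0.707 × 14) = 1915 N/mm.
932.7 ≤ 1915 → adequate.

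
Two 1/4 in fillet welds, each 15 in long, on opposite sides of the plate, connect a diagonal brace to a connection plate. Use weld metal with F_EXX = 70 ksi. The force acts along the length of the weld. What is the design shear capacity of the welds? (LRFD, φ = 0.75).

Effective throat t_e = 0.707 × 0.25 = 0.1767 in.
Total length L = 30 in; A_we = 0.1767 × 30 = 5.302 in².
F_nw = 0.6 F_EXX = 0.6 × 70 = 42 ksi.
φR_n = 0.75 × 42 × 5.302 = 167 kip.

φR_n ≈ 167 kip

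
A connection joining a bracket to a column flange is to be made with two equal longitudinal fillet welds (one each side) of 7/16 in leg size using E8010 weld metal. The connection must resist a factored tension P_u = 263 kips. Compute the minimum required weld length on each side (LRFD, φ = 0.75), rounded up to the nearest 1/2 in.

L = 12 in on each side

E80XX → F_EXX = 80 ksi.
Throat t_e = 0.707 × 0.4375 = 0.3093 in.
φr_n = 0.75 × 0.6 × 80 × 0.3093 = 11.14 kips/in.
L_req = P_u / φr_n = 263 / 11.14 = 23.62 in total.
Per side: 23.62 / 2 = 11.81 in.
Round up → use L = 12 in on each side.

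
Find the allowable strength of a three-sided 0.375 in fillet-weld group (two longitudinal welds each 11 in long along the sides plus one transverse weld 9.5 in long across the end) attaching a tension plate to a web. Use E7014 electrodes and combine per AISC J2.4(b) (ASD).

R_n/Ω ≈ 183 kip

E70XX → F_EXX = 70 ksi.
t_e = 0.707 × 0.375 = 0.2651 in.
R_nwl = 0.6 × 70 × 0.2651 × 22 = 245 kip (longitudinal, 2 welds).
R_nwt = 0.6 × 70 × 0.2651 × 9.5 = 105.8 kip (transverse, base value).
(i) R_nwl + R_nwt = 350.8 kip; (ii) 0.85 R_nwl + 1.5 R_nwt = 366.9 kip.
R_n = max = 366.9 kip [governs: (ii)]; R_n/Ω = 183.5 kip.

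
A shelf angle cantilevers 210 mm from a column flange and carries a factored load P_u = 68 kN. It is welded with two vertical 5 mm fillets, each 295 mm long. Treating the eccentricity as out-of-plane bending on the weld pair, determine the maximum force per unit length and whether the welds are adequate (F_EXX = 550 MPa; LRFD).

L_w = 2 × 295 = 590 mm; section modulus (unit throat) S = 2 × L²/6 = 29010 mm².
Direct shear f_v = P/L_w = 68×10³/590 = 115.3 N/mm.
Moment M = P × e = 68×10³ × 210 = 14280000 N·mm; bending f_b = M/S = 492.3 N/mm.
f_max = √(f_v² + f_b²) = √(115.3² + 492.3²) = 505.6 N/mm.
φr_n = 0.75 × 0.6 × 550 × (0.707 × 5) = 874.9 N/mm → adequate.

f_max ≈ 506 N/mm; adequate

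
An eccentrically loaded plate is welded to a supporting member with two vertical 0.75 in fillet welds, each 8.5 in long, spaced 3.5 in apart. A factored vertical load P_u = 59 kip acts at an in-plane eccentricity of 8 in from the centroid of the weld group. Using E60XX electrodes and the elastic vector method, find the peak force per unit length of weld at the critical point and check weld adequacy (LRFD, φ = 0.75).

E60XX → F_EXX = 60 ksi.
Total weld length L_w = 17 in. Treat welds as unit-width lines.
Polar moment about centroid: J = 2[d³/12 + d(b/2)²] = 2[8.5³/12 + 8.5×1.75²] = 154.4 in³.
Direct shear f_v = P/L_w = 59 / 17 = 3.471 kip/in (vertical).
Torsion M = P·e = 59 × 8 = 472 kip·in.
Critical point at (x, y) = (1.75, 4.25) from centroid. f_tx = M·y/J = 12.99 kip/in; f_ty = M·x/J = 5.349 kip/in.
Resultant f_max = √[f_tx² + (f_v + f_ty)²] = √[12.99² + (3.471 + 5.349)²] = 15.7 kip/in.
Capacity per unit length: φr_n = 0.75 × 0.6 × 60 × (0.707 × 0.75) = 14.32 kip/in.
15.7 > 14.32 → NOT adequate.

f_max ≈ 15.7 kip/in; NOT adequate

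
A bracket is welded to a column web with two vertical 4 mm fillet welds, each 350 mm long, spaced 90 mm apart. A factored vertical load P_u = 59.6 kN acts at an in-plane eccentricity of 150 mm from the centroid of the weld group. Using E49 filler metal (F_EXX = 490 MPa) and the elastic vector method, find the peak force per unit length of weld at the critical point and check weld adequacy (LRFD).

Total weld length L_w = 700 mm. Treat welds as unit-width lines.
Polar moment about centroid: J = 2[d³/12 + d(b/2)²] = 2[350³/12 + 350×45²] = 8563000 mm³.
Direct shear f_v = P/L_w = 59.6×10³ / 700 = 85.14 N/mm (vertical).
Torsion M = P·e = 59.6×10³ × 150 = 8940000 N·mm.
Critical point at (x, y) = (45, 175) from centroid. f_tx = M·y/J = 182.7 N/mm; f_ty = M·x/J = 46.98 N/mm.
Resultant f_max = √[f_tx² + (f_v + f_ty)²] = √[182.7² + (85.14 + 46.98)²] = 225.5 N/mm.
Capacity per unit length: φr_n = 0.75 × 0.6 × 490 × (0.707 × 4) = 623.6 N/mm.
225.5 ≤ 623.6 → adequate.

f_max ≈ 225 N/mm; adequate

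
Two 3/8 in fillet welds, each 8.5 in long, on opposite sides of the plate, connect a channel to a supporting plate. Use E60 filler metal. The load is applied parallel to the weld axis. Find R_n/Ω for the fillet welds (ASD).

E60XX → F_EXX = 60 ksi.
Effective throat t_e = 0.707 × 0.375 = 0.2651 in.
Total length L = 17 in; A_we = 0.2651 × 17 = 4.507 in².
F_nw = 0.6 F_EXX = 0.6 × 60 = 36 ksi.
R_n = 36 × 4.507 = 162.3 kips; R_n/Ω = 162.3/2.0 = 81.13 kips.

R_n/Ω ≈ 81.1 kips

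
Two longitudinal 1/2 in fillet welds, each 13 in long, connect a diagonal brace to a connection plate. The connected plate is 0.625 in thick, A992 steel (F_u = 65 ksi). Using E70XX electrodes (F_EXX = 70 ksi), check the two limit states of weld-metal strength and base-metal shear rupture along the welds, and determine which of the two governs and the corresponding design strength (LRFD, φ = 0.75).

φR_n ≈ 290 kip (weld metal governs)

t_e = 0.707 × 0.5 = 0.3535 in; L = 26 in.
Weld metal: φR_n = 0.75 × 0.6 × 70 × 0.3535 × 26 = 289.5 kip.
Base metal (shear rupture): φR_n = 0.75 × 0.6 × 65 × 0.625 × 26 = 475.3 kip.
Governing: weld metal.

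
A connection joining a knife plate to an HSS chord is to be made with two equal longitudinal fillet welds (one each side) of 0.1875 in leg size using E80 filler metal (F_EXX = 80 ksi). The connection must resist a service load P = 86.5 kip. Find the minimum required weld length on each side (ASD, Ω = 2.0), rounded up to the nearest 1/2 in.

Throat t_e = 0.707 × 0.1875 = 0.1326 in.
r_n/Ω = (0.6 × 80 × 0.1326) / 2.0 = 3.181 kip/in.
L_req = P / (r_n/Ω) = 86.5 / 3.181 = 27.19 in total.
Per side: 27.19 / 2 = 13.59 in.
Round up → use L = 14 in on each side.

L = 14 in on each side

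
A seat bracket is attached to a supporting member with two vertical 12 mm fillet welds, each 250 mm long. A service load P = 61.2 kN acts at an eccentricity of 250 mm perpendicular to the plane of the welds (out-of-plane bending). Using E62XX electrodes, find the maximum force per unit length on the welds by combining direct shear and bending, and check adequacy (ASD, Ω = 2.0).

E62XX → F_EXX = 620 MPa.
L_w = 2 × 250 = 500 mm; section modulus (unit throat) S = 2 × L²/6 = 20830 mm².
Direct shear f_v = P/L_w = 61.2×10³/500 = 122.4 N/mm.
Moment M = P × e = 61.2×10³ × 250 = 15300000 N·mm; bending f_b = M/S = 734.4 N/mm.
f_max = √(f_v² + f_b²) = √(122.4² + 734.4²) = 744.5 N/mm.
r_n/Ω = (1/2.0) × 0.6 × 620 × (0.707 × 12) = 1578 N/mm → adequate.

f_max ≈ 745 N/mm; adequate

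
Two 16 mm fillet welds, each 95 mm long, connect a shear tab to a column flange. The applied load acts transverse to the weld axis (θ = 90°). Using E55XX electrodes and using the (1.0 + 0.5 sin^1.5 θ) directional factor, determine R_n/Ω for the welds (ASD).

R_n/Ω ≈ 532 kN

E55XX → F_EXX = 550 MPa.
t_e = 0.707 × 16 = 11.31 mm; A_we = 11.31 × 190 = 2149 mm².
Directional factor: 1.0 + 0.5 sin^1.5(90°) = 1.5.
F_nw = 0.6 × 550 × 1.5 = 495 MPa.
R_n/Ω = (495 × 2149) / 2.0 × 10⁻³ = 531.9 kN.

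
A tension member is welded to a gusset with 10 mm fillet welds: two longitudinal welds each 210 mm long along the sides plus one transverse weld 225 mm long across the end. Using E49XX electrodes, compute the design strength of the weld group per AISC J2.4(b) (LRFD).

E49XX → F_EXX = 490 MPa.
t_e = 0.707 × 10 = 7.07 mm.
R_nwl = 0.6 × 490 × 7.07 × 420 × 10⁻³ = 873 kN (longitudinal, 2 welds).
R_nwt = 0.6 × 490 × 7.07 × 225 × 10⁻³ = 467.7 kN (transverse, base value).
(i) R_nwl + R_nwt = 1341 kN; (ii) 0.85 R_nwl + 1.5 R_nwt = 1444 kN.
R_n = max = 1444 kN [governs: (ii)]; φR_n = 1083 kN.

φR_n ≈ 1080 kN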